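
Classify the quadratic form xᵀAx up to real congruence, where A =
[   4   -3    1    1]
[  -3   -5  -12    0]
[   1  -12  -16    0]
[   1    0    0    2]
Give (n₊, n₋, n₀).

Answer: (3, 1, 0)

Derivation:
step 0: pivot 4 → sign +
step 1: pivot -29/4 → sign −
step 2: pivot 35/29 → sign +
step 3: pivot 6/35 → sign +
signature = (3, 1, 0)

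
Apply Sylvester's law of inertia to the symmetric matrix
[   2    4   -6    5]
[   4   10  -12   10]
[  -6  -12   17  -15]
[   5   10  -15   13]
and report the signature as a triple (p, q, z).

step 0: pivot 2 → sign +
step 1: pivot 2 → sign +
step 2: pivot -1 → sign −
step 3: pivot 1/2 → sign +
signature = (3, 1, 0)

Answer: (3, 1, 0)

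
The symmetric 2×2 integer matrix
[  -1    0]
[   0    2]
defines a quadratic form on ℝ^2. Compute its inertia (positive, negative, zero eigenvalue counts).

Answer: (1, 1, 0)

Derivation:
step 0: pivot -1 → sign −
step 1: pivot 2 → sign +
signature = (1, 1, 0)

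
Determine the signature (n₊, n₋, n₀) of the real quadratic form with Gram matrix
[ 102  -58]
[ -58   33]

Answer: (2, 0, 0)

Derivation:
step 0: pivot 102 → sign +
step 1: pivot 1/51 → sign +
signature = (2, 0, 0)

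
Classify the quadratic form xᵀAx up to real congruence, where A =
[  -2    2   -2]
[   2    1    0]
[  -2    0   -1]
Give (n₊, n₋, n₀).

step 0: pivot -2 → sign −
step 1: pivot 3 → sign +
step 2: pivot -1/3 → sign −
signature = (1, 2, 0)

Answer: (1, 2, 0)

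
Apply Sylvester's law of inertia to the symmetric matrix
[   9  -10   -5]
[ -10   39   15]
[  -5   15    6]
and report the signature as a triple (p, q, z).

Answer: (3, 0, 0)

Derivation:
step 0: pivot 9 → sign +
step 1: pivot 251/9 → sign +
step 2: pivot 6/251 → sign +
signature = (3, 0, 0)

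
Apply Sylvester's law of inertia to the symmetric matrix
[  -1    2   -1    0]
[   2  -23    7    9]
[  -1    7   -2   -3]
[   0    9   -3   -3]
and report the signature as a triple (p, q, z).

step 0: pivot -1 → sign −
step 1: pivot -19 → sign −
step 2: pivot 6/19 → sign +
step 3: row/col 3 already zero → sign 0
signature = (1, 2, 1)

Answer: (1, 2, 1)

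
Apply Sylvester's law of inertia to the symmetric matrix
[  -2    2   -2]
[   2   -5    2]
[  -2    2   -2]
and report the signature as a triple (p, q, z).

step 0: pivot -2 → sign −
step 1: pivot -3 → sign −
step 2: row/col 2 already zero → sign 0
signature = (0, 2, 1)

Answer: (0, 2, 1)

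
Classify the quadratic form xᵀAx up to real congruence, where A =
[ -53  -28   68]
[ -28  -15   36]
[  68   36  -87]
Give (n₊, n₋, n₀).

step 0: pivot -53 → sign −
step 1: pivot -11/53 → sign −
step 2: pivot 3/11 → sign +
signature = (1, 2, 0)

Answer: (1, 2, 0)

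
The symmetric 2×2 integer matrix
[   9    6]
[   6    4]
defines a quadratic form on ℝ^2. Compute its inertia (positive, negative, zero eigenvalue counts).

step 0: pivot 9 → sign +
step 1: row/col 1 already zero → sign 0
signature = (1, 0, 1)

Answer: (1, 0, 1)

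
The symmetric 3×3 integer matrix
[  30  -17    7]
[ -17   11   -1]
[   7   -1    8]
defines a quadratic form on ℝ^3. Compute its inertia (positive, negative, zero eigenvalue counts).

Answer: (2, 1, 0)

Derivation:
step 0: pivot 30 → sign +
step 1: pivot 41/30 → sign +
step 2: pivot -3/41 → sign −
signature = (2, 1, 0)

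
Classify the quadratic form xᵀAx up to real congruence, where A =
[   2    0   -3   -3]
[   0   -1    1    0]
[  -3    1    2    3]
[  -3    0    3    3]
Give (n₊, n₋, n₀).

step 0: pivot 2 → sign +
step 1: pivot -1 → sign −
step 2: pivot -3/2 → sign −
step 3: row/col 3 already zero → sign 0
signature = (1, 2, 1)

Answer: (1, 2, 1)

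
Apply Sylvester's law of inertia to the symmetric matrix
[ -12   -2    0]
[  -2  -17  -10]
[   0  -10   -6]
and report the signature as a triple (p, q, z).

Answer: (0, 2, 1)

Derivation:
step 0: pivot -12 → sign −
step 1: pivot -50/3 → sign −
step 2: row/col 2 already zero → sign 0
signature = (0, 2, 1)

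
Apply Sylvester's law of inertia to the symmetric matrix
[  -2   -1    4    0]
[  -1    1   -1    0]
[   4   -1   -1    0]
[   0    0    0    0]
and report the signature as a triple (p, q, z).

step 0: pivot -2 → sign −
step 1: pivot 3/2 → sign +
step 2: pivot 1 → sign +
step 3: row/col 3 already zero → sign 0
signature = (2, 1, 1)

Answer: (2, 1, 1)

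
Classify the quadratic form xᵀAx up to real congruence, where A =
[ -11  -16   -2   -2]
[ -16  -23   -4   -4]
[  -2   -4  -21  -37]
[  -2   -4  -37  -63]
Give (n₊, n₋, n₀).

Answer: (2, 2, 0)

Derivation:
step 0: pivot -11 → sign −
step 1: pivot 3/11 → sign +
step 2: pivot -25 → sign −
step 3: pivot 6/25 → sign +
signature = (2, 2, 0)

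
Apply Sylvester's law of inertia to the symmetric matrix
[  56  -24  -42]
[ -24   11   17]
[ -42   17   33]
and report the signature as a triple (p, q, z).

step 0: pivot 56 → sign +
step 1: pivot 5/7 → sign +
step 2: pivot 1/10 → sign +
signature = (3, 0, 0)

Answer: (3, 0, 0)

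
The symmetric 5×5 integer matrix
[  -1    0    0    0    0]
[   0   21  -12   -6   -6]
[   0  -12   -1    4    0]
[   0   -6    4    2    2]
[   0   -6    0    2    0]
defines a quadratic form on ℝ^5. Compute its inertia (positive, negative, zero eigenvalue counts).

step 0: pivot -1 → sign −
step 1: pivot 21 → sign +
step 2: pivot -55/7 → sign −
step 3: pivot 18/55 → sign +
step 4: pivot -2/9 → sign −
signature = (2, 3, 0)

Answer: (2, 3, 0)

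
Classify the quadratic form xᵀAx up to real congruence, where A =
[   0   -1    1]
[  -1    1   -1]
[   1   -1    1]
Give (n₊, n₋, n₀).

step 0: pivot 1 → sign +
step 1: pivot -1 → sign −
step 2: row/col 2 already zero → sign 0
signature = (1, 1, 1)

Answer: (1, 1, 1)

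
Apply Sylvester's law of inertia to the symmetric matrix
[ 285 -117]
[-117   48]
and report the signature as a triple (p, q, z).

Answer: (1, 1, 0)

Derivation:
step 0: pivot 285 → sign +
step 1: pivot -3/95 → sign −
signature = (1, 1, 0)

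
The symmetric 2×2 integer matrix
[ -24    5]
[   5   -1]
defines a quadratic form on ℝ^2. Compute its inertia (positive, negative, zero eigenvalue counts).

step 0: pivot -24 → sign −
step 1: pivot 1/24 → sign +
signature = (1, 1, 0)

Answer: (1, 1, 0)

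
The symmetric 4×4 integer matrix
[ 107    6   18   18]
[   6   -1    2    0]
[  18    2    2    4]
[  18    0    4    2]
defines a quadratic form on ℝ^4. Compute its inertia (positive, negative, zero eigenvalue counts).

Answer: (1, 3, 0)

Derivation:
step 0: pivot 107 → sign +
step 1: pivot -143/107 → sign −
step 2: pivot -42/143 → sign −
step 3: pivot -2/21 → sign −
signature = (1, 3, 0)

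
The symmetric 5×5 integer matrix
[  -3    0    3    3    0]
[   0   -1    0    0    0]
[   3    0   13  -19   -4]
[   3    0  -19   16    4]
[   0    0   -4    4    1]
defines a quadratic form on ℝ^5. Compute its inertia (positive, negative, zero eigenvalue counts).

step 0: pivot -3 → sign −
step 1: pivot -1 → sign −
step 2: pivot 16 → sign +
step 3: pivot 3 → sign +
step 4: row/col 4 already zero → sign 0
signature = (2, 2, 1)

Answer: (2, 2, 1)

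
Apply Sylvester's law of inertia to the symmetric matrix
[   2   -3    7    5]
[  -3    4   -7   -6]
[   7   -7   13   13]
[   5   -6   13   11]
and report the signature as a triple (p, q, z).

Answer: (3, 1, 0)

Derivation:
step 0: pivot 2 → sign +
step 1: pivot -1/2 → sign −
step 2: pivot 13 → sign +
step 3: pivot 3/13 → sign +
signature = (3, 1, 0)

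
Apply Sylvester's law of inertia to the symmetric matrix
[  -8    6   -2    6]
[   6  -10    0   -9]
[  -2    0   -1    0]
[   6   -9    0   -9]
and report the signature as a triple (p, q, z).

step 0: pivot -8 → sign −
step 1: pivot -11/2 → sign −
step 2: pivot -1/11 → sign −
step 3: row/col 3 already zero → sign 0
signature = (0, 3, 1)

Answer: (0, 3, 1)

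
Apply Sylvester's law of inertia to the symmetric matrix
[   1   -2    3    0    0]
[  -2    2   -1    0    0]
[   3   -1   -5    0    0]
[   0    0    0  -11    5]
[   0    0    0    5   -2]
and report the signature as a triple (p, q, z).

step 0: pivot 1 → sign +
step 1: pivot -2 → sign −
step 2: pivot -3/2 → sign −
step 3: pivot -11 → sign −
step 4: pivot 3/11 → sign +
signature = (2, 3, 0)

Answer: (2, 3, 0)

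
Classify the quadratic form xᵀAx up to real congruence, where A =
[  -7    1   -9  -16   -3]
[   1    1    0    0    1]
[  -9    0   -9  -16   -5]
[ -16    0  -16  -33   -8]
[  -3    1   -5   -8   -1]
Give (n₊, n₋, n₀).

step 0: pivot -7 → sign −
step 1: pivot 8/7 → sign +
step 2: pivot 9/8 → sign +
step 3: pivot -41/9 → sign −
step 4: pivot -2/41 → sign −
signature = (2, 3, 0)

Answer: (2, 3, 0)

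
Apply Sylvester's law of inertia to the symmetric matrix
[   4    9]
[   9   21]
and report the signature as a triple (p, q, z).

Answer: (2, 0, 0)

Derivation:
step 0: pivot 4 → sign +
step 1: pivot 3/4 → sign +
signature = (2, 0, 0)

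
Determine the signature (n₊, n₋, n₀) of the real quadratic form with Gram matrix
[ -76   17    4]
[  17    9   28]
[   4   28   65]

step 0: pivot -76 → sign −
step 1: pivot 973/76 → sign +
step 2: pivot -3/973 → sign −
signature = (1, 2, 0)

Answer: (1, 2, 0)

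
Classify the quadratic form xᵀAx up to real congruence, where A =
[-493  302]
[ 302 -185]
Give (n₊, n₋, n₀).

Answer: (0, 2, 0)

Derivation:
step 0: pivot -493 → sign −
step 1: pivot -1/493 → sign −
signature = (0, 2, 0)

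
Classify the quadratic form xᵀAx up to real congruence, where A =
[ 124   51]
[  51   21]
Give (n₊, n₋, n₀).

step 0: pivot 124 → sign +
step 1: pivot 3/124 → sign +
signature = (2, 0, 0)

Answer: (2, 0, 0)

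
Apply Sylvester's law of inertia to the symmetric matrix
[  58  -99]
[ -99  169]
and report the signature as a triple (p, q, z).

Answer: (2, 0, 0)

Derivation:
step 0: pivot 58 → sign +
step 1: pivot 1/58 → sign +
signature = (2, 0, 0)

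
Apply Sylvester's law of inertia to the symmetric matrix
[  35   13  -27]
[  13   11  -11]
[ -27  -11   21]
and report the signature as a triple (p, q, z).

step 0: pivot 35 → sign +
step 1: pivot 216/35 → sign +
step 2: pivot 1/54 → sign +
signature = (3, 0, 0)

Answer: (3, 0, 0)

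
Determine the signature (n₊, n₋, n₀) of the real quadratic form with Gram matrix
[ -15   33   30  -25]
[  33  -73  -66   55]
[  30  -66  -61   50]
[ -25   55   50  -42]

Answer: (0, 4, 0)

Derivation:
step 0: pivot -15 → sign −
step 1: pivot -2/5 → sign −
step 2: pivot -1 → sign −
step 3: pivot -1/3 → sign −
signature = (0, 4, 0)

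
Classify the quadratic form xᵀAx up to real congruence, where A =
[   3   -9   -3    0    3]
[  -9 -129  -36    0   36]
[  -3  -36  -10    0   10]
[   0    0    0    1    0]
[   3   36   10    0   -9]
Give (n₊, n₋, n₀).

Answer: (3, 2, 0)

Derivation:
step 0: pivot 3 → sign +
step 1: pivot -156 → sign −
step 2: pivot -1/52 → sign −
step 3: pivot 1 → sign +
step 4: pivot 1 → sign +
signature = (3, 2, 0)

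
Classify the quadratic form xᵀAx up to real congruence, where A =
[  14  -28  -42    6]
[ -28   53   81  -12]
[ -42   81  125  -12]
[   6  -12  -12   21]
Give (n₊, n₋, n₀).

Answer: (3, 1, 0)

Derivation:
step 0: pivot 14 → sign +
step 1: pivot -3 → sign −
step 2: pivot 2 → sign +
step 3: pivot 3/7 → sign +
signature = (3, 1, 0)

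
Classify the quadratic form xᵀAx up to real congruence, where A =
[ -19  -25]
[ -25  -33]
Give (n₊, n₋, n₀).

Answer: (0, 2, 0)

Derivation:
step 0: pivot -19 → sign −
step 1: pivot -2/19 → sign −
signature = (0, 2, 0)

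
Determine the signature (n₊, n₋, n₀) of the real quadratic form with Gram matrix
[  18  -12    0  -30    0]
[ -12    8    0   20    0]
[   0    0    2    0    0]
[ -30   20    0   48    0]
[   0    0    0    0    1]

Answer: (3, 1, 1)

Derivation:
step 0: pivot 18 → sign +
step 1: pivot 2 → sign +
step 2: pivot -2 → sign −
step 3: pivot 1 → sign +
step 4: row/col 4 already zero → sign 0
signature = (3, 1, 1)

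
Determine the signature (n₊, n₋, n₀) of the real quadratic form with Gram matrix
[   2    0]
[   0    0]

step 0: pivot 2 → sign +
step 1: row/col 1 already zero → sign 0
signature = (1, 0, 1)

Answer: (1, 0, 1)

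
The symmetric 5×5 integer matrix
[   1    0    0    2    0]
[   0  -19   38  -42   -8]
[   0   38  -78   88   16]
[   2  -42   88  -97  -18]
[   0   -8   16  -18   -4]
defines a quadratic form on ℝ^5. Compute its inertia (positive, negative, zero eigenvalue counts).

step 0: pivot 1 → sign +
step 1: pivot -19 → sign −
step 2: pivot -2 → sign −
step 3: pivot -3/19 → sign −
step 4: row/col 4 already zero → sign 0
signature = (1, 3, 1)

Answer: (1, 3, 1)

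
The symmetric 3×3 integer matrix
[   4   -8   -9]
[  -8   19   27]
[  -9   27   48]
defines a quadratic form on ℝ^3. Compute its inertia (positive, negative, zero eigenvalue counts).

Answer: (3, 0, 0)

Derivation:
step 0: pivot 4 → sign +
step 1: pivot 3 → sign +
step 2: pivot 3/4 → sign +
signature = (3, 0, 0)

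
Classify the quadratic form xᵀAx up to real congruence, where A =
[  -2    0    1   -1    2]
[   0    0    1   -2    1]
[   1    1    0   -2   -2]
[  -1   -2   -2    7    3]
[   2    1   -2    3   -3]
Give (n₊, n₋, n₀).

step 0: pivot -2 → sign −
step 1: pivot 1/2 → sign +
step 2: pivot -2 → sign −
step 3: pivot -1/2 → sign −
step 4: pivot 6 → sign +
signature = (2, 3, 0)

Answer: (2, 3, 0)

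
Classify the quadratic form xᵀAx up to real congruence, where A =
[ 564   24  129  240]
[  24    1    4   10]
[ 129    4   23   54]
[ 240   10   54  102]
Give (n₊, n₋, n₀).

Answer: (2, 2, 0)

Derivation:
step 0: pivot 564 → sign +
step 1: pivot -1/47 → sign −
step 2: pivot 391/4 → sign +
step 3: pivot -2/391 → sign −
signature = (2, 2, 0)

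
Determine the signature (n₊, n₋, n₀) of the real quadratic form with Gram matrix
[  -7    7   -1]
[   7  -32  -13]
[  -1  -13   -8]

Answer: (0, 3, 0)

Derivation:
step 0: pivot -7 → sign −
step 1: pivot -25 → sign −
step 2: pivot -3/175 → sign −
signature = (0, 3, 0)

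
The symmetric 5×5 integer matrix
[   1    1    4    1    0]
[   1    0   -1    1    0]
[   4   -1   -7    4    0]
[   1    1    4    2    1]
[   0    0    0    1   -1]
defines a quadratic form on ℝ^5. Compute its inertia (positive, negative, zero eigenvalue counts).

Answer: (3, 2, 0)

Derivation:
step 0: pivot 1 → sign +
step 1: pivot -1 → sign −
step 2: pivot 2 → sign +
step 3: pivot 1 → sign +
step 4: pivot -2 → sign −
signature = (3, 2, 0)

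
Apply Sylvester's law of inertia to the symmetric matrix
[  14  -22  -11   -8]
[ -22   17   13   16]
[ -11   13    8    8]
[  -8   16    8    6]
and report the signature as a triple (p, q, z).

Answer: (3, 1, 0)

Derivation:
step 0: pivot 14 → sign +
step 1: pivot -123/7 → sign −
step 2: pivot 33/82 → sign +
step 3: pivot 2/11 → sign +
signature = (3, 1, 0)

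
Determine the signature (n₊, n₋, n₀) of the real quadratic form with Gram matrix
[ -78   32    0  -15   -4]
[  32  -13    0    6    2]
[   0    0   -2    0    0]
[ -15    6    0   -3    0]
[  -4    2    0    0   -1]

step 0: pivot -78 → sign −
step 1: pivot 5/39 → sign +
step 2: pivot -2 → sign −
step 3: pivot -3/10 → sign −
step 4: pivot 3 → sign +
signature = (2, 3, 0)

Answer: (2, 3, 0)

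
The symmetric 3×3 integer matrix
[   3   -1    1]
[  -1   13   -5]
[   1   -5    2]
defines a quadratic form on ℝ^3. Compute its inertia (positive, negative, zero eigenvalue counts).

step 0: pivot 3 → sign +
step 1: pivot 38/3 → sign +
step 2: pivot -1/19 → sign −
signature = (2, 1, 0)

Answer: (2, 1, 0)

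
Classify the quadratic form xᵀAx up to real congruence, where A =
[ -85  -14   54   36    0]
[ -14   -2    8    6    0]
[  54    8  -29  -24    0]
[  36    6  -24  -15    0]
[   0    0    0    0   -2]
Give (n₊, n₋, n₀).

Answer: (2, 3, 0)

Derivation:
step 0: pivot -85 → sign −
step 1: pivot 26/85 → sign +
step 2: pivot 35/13 → sign +
step 3: pivot -3/35 → sign −
step 4: pivot -2 → sign −
signature = (2, 3, 0)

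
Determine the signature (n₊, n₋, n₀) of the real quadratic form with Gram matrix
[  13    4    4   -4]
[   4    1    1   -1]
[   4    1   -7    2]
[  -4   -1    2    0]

Answer: (2, 2, 0)

Derivation:
step 0: pivot 13 → sign +
step 1: pivot -3/13 → sign −
step 2: pivot -8 → sign −
step 3: pivot 1/8 → sign +
signature = (2, 2, 0)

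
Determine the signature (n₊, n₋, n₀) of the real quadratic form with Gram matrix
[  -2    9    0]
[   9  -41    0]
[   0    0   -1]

step 0: pivot -2 → sign −
step 1: pivot -1/2 → sign −
step 2: pivot -1 → sign −
signature = (0, 3, 0)

Answer: (0, 3, 0)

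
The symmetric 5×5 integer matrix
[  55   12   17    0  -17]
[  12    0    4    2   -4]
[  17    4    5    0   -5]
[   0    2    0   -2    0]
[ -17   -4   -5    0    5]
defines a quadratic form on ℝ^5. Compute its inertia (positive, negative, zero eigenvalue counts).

step 0: pivot 55 → sign +
step 1: pivot -144/55 → sign −
step 2: pivot -2/9 → sign −
step 3: pivot -1/4 → sign −
step 4: row/col 4 already zero → sign 0
signature = (1, 3, 1)

Answer: (1, 3, 1)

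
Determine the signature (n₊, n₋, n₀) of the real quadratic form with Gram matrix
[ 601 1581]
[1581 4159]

step 0: pivot 601 → sign +
step 1: pivot -2/601 → sign −
signature = (1, 1, 0)

Answer: (1, 1, 0)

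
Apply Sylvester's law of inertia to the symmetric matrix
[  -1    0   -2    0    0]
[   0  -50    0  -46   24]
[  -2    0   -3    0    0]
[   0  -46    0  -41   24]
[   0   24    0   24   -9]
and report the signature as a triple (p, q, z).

Answer: (2, 3, 0)

Derivation:
step 0: pivot -1 → sign −
step 1: pivot -50 → sign −
step 2: pivot 1 → sign +
step 3: pivot 33/25 → sign +
step 4: pivot -3/11 → sign −
signature = (2, 3, 0)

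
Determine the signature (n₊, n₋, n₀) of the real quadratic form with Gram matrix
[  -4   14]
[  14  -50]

Answer: (0, 2, 0)

Derivation:
step 0: pivot -4 → sign −
step 1: pivot -1 → sign −
signature = (0, 2, 0)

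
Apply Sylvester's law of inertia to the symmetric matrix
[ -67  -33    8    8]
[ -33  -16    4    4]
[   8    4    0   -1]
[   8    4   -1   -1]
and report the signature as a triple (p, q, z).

Answer: (2, 2, 0)

Derivation:
step 0: pivot -67 → sign −
step 1: pivot 17/67 → sign +
step 2: pivot 16/17 → sign +
step 3: pivot -1/16 → sign −
signature = (2, 2, 0)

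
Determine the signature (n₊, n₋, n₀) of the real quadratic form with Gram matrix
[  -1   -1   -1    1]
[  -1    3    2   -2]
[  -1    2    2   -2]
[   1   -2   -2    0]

Answer: (2, 2, 0)

Derivation:
step 0: pivot -1 → sign −
step 1: pivot 4 → sign +
step 2: pivot 3/4 → sign +
step 3: pivot -2 → sign −
signature = (2, 2, 0)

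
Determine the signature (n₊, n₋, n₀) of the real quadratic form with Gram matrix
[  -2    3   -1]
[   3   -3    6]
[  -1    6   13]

step 0: pivot -2 → sign −
step 1: pivot 3/2 → sign +
step 2: row/col 2 already zero → sign 0
signature = (1, 1, 1)

Answer: (1, 1, 1)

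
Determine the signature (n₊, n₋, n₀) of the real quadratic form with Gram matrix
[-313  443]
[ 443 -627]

Answer: (0, 2, 0)

Derivation:
step 0: pivot -313 → sign −
step 1: pivot -2/313 → sign −
signature = (0, 2, 0)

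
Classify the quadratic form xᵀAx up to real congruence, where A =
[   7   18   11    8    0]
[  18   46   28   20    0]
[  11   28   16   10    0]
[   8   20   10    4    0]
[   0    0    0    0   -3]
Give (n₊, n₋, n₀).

step 0: pivot 7 → sign +
step 1: pivot -2/7 → sign −
step 2: pivot -1 → sign −
step 3: pivot -3 → sign −
step 4: row/col 4 already zero → sign 0
signature = (1, 3, 1)

Answer: (1, 3, 1)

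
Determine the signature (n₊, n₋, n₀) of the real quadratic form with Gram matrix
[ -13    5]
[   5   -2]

Answer: (0, 2, 0)

Derivation:
step 0: pivot -13 → sign −
step 1: pivot -1/13 → sign −
signature = (0, 2, 0)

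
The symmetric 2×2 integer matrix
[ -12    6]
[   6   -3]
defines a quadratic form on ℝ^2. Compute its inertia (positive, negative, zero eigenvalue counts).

step 0: pivot -12 → sign −
step 1: row/col 1 already zero → sign 0
signature = (0, 1, 1)

Answer: (0, 1, 1)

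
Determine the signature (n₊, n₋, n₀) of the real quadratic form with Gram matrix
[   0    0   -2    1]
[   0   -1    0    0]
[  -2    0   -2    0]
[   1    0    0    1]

Answer: (2, 2, 0)

Derivation:
step 0: pivot -1 → sign −
step 1: pivot -2 → sign −
step 2: pivot 2 → sign +
step 3: pivot 1/2 → sign +
signature = (2, 2, 0)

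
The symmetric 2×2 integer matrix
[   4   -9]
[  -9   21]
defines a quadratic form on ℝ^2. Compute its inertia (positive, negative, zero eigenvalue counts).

Answer: (2, 0, 0)

Derivation:
step 0: pivot 4 → sign +
step 1: pivot 3/4 → sign +
signature = (2, 0, 0)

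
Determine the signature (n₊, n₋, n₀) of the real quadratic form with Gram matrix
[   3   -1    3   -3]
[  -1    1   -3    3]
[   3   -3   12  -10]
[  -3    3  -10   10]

step 0: pivot 3 → sign +
step 1: pivot 2/3 → sign +
step 2: pivot 3 → sign +
step 3: pivot 2/3 → sign +
signature = (4, 0, 0)

Answer: (4, 0, 0)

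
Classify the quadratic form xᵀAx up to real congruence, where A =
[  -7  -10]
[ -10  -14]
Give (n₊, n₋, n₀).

step 0: pivot -7 → sign −
step 1: pivot 2/7 → sign +
signature = (1, 1, 0)

Answer: (1, 1, 0)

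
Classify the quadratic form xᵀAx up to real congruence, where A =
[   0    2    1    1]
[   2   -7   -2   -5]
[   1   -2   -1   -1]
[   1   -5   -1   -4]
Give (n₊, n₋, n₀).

step 0: pivot -7 → sign −
step 1: pivot 4/7 → sign +
step 2: pivot -3/4 → sign −
step 3: row/col 3 already zero → sign 0
signature = (1, 2, 1)

Answer: (1, 2, 1)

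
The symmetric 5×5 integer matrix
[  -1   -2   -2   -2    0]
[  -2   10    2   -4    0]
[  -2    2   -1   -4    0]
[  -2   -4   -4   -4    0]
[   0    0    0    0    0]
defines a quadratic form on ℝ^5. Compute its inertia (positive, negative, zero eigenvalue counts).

step 0: pivot -1 → sign −
step 1: pivot 14 → sign +
step 2: pivot 3/7 → sign +
step 3: row/col 3 already zero → sign 0
step 4: row/col 4 already zero → sign 0
signature = (2, 1, 2)

Answer: (2, 1, 2)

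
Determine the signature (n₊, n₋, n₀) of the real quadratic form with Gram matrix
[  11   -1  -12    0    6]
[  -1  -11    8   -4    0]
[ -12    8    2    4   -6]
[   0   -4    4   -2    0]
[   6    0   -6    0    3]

Answer: (1, 4, 0)

Derivation:
step 0: pivot 11 → sign +
step 1: pivot -122/11 → sign −
step 2: pivot -414/61 → sign −
step 3: pivot -2/9 → sign −
step 4: pivot -3/23 → sign −
signature = (1, 4, 0)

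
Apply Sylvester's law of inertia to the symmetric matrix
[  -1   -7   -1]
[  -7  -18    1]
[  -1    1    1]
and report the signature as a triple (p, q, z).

Answer: (1, 2, 0)

Derivation:
step 0: pivot -1 → sign −
step 1: pivot 31 → sign +
step 2: pivot -2/31 → sign −
signature = (1, 2, 0)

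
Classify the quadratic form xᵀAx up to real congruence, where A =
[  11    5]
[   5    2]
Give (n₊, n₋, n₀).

step 0: pivot 11 → sign +
step 1: pivot -3/11 → sign −
signature = (1, 1, 0)

Answer: (1, 1, 0)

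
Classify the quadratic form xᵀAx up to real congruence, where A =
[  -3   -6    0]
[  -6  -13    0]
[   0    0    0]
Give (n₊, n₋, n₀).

step 0: pivot -3 → sign −
step 1: pivot -1 → sign −
step 2: row/col 2 already zero → sign 0
signature = (0, 2, 1)

Answer: (0, 2, 1)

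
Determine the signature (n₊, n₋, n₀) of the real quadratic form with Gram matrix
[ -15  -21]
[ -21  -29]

step 0: pivot -15 → sign −
step 1: pivot 2/5 → sign +
signature = (1, 1, 0)

Answer: (1, 1, 0)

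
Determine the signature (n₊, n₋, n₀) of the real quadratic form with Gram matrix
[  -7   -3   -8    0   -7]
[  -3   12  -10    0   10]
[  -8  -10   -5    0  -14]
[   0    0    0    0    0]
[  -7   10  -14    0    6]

Answer: (3, 1, 1)

Derivation:
step 0: pivot -7 → sign −
step 1: pivot 93/7 → sign +
step 2: pivot 83/93 → sign +
step 3: pivot 6/83 → sign +
step 4: row/col 4 already zero → sign 0
signature = (3, 1, 1)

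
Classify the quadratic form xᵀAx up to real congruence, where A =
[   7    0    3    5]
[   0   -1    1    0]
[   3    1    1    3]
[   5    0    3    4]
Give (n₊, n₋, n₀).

step 0: pivot 7 → sign +
step 1: pivot -1 → sign −
step 2: pivot 5/7 → sign +
step 3: pivot -3/5 → sign −
signature = (2, 2, 0)

Answer: (2, 2, 0)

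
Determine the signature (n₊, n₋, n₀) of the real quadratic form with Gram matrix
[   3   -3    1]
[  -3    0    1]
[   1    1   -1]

step 0: pivot 3 → sign +
step 1: pivot -3 → sign −
step 2: row/col 2 already zero → sign 0
signature = (1, 1, 1)

Answer: (1, 1, 1)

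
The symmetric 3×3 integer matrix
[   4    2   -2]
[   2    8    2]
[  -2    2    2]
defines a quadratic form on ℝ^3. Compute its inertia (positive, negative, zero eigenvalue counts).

step 0: pivot 4 → sign +
step 1: pivot 7 → sign +
step 2: pivot -2/7 → sign −
signature = (2, 1, 0)

Answer: (2, 1, 0)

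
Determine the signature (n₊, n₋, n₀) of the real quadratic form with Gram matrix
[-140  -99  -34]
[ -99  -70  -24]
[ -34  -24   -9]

Answer: (1, 2, 0)

Derivation:
step 0: pivot -140 → sign −
step 1: pivot 1/140 → sign +
step 2: pivot -1 → sign −
signature = (1, 2, 0)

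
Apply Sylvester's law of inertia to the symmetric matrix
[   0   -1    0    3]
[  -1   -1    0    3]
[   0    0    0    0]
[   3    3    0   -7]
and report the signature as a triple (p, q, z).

Answer: (2, 1, 1)

Derivation:
step 0: pivot -1 → sign −
step 1: pivot 1 → sign +
step 2: pivot 2 → sign +
step 3: row/col 3 already zero → sign 0
signature = (2, 1, 1)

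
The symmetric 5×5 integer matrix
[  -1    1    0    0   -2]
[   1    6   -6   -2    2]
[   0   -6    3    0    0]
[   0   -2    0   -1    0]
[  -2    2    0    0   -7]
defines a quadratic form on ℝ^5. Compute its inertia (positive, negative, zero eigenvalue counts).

Answer: (1, 4, 0)

Derivation:
step 0: pivot -1 → sign −
step 1: pivot 7 → sign +
step 2: pivot -15/7 → sign −
step 3: pivot -1/5 → sign −
step 4: pivot -3 → sign −
signature = (1, 4, 0)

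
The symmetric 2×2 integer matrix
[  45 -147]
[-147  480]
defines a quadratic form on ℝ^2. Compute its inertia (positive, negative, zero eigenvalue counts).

Answer: (1, 1, 0)

Derivation:
step 0: pivot 45 → sign +
step 1: pivot -1/5 → sign −
signature = (1, 1, 0)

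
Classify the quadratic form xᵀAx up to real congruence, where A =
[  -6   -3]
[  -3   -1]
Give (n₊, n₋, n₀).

step 0: pivot -6 → sign −
step 1: pivot 1/2 → sign +
signature = (1, 1, 0)

Answer: (1, 1, 0)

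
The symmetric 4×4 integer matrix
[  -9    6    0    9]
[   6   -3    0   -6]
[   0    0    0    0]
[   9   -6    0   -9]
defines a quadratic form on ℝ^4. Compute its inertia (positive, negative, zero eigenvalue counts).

step 0: pivot -9 → sign −
step 1: pivot 1 → sign +
step 2: row/col 2 already zero → sign 0
step 3: row/col 3 already zero → sign 0
signature = (1, 1, 2)

Answer: (1, 1, 2)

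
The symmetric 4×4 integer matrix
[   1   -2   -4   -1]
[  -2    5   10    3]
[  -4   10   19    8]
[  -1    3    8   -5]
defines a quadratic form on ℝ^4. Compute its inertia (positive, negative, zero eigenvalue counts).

step 0: pivot 1 → sign +
step 1: pivot 1 → sign +
step 2: pivot -1 → sign −
step 3: pivot -3 → sign −
signature = (2, 2, 0)

Answer: (2, 2, 0)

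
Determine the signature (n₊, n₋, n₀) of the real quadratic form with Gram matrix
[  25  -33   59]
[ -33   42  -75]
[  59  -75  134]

Answer: (2, 1, 0)

Derivation:
step 0: pivot 25 → sign +
step 1: pivot -39/25 → sign −
step 2: pivot 1/13 → sign +
signature = (2, 1, 0)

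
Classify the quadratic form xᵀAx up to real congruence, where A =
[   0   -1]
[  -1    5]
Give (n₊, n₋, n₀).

step 0: pivot 5 → sign +
step 1: pivot -1/5 → sign −
signature = (1, 1, 0)

Answer: (1, 1, 0)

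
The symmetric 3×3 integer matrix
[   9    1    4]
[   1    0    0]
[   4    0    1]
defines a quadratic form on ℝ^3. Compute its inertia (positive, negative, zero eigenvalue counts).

Answer: (2, 1, 0)

Derivation:
step 0: pivot 9 → sign +
step 1: pivot -1/9 → sign −
step 2: pivot 1 → sign +
signature = (2, 1, 0)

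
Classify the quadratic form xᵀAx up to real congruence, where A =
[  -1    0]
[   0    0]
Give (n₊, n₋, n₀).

step 0: pivot -1 → sign −
step 1: row/col 1 already zero → sign 0
signature = (0, 1, 1)

Answer: (0, 1, 1)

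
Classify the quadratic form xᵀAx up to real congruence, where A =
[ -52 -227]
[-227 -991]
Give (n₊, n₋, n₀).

Answer: (0, 2, 0)

Derivation:
step 0: pivot -52 → sign −
step 1: pivot -3/52 → sign −
signature = (0, 2, 0)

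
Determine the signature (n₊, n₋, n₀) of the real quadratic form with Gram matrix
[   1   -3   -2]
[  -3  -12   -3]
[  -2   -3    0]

Answer: (1, 2, 0)

Derivation:
step 0: pivot 1 → sign +
step 1: pivot -21 → sign −
step 2: pivot -1/7 → sign −
signature = (1, 2, 0)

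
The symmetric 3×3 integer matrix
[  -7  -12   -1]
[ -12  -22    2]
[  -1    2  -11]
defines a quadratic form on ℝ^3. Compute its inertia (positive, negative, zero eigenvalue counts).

Answer: (0, 3, 0)

Derivation:
step 0: pivot -7 → sign −
step 1: pivot -10/7 → sign −
step 2: pivot -6/5 → sign −
signature = (0, 3, 0)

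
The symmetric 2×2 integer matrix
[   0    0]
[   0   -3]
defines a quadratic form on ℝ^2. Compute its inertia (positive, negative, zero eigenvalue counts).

step 0: pivot -3 → sign −
step 1: row/col 1 already zero → sign 0
signature = (0, 1, 1)

Answer: (0, 1, 1)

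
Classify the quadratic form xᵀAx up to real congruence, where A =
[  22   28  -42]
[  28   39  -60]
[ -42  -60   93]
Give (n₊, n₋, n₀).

Answer: (3, 0, 0)

Derivation:
step 0: pivot 22 → sign +
step 1: pivot 37/11 → sign +
step 2: pivot 3/37 → sign +
signature = (3, 0, 0)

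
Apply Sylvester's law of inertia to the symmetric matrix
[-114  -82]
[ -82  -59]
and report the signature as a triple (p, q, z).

step 0: pivot -114 → sign −
step 1: pivot -1/57 → sign −
signature = (0, 2, 0)

Answer: (0, 2, 0)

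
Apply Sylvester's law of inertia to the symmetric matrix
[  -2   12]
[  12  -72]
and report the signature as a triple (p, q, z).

Answer: (0, 1, 1)

Derivation:
step 0: pivot -2 → sign −
step 1: row/col 1 already zero → sign 0
signature = (0, 1, 1)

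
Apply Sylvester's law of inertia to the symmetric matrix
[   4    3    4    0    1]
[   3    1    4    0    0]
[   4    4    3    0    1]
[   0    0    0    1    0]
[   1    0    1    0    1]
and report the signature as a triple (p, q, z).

Answer: (3, 2, 0)

Derivation:
step 0: pivot 4 → sign +
step 1: pivot -5/4 → sign −
step 2: pivot -1/5 → sign −
step 3: pivot 1 → sign +
step 4: pivot 3 → sign +
signature = (3, 2, 0)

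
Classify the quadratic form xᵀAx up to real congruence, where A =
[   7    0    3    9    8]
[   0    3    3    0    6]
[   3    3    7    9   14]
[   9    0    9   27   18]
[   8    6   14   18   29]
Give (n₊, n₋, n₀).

Answer: (4, 0, 1)

Derivation:
step 0: pivot 7 → sign +
step 1: pivot 3 → sign +
step 2: pivot 19/7 → sign +
step 3: pivot 108/19 → sign +
step 4: row/col 4 already zero → sign 0
signature = (4, 0, 1)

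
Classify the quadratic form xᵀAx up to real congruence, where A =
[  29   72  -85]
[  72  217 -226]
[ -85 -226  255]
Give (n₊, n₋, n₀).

Answer: (3, 0, 0)

Derivation:
step 0: pivot 29 → sign +
step 1: pivot 1109/29 → sign +
step 2: pivot 6/1109 → sign +
signature = (3, 0, 0)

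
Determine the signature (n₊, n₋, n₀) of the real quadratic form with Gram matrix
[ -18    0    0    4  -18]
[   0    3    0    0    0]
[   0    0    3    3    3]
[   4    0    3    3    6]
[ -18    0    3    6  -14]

step 0: pivot -18 → sign −
step 1: pivot 3 → sign +
step 2: pivot 3 → sign +
step 3: pivot 8/9 → sign +
step 4: pivot -1/8 → sign −
signature = (3, 2, 0)

Answer: (3, 2, 0)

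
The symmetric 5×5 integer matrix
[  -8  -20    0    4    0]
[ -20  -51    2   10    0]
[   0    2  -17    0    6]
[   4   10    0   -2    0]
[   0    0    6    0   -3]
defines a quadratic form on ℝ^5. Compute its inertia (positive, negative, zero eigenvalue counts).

Answer: (0, 4, 1)

Derivation:
step 0: pivot -8 → sign −
step 1: pivot -1 → sign −
step 2: pivot -13 → sign −
step 3: pivot -3/13 → sign −
step 4: row/col 4 already zero → sign 0
signature = (0, 4, 1)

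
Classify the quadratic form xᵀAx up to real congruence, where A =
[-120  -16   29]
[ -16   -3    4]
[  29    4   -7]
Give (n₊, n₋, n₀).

Answer: (1, 2, 0)

Derivation:
step 0: pivot -120 → sign −
step 1: pivot -13/15 → sign −
step 2: pivot 3/104 → sign +
signature = (1, 2, 0)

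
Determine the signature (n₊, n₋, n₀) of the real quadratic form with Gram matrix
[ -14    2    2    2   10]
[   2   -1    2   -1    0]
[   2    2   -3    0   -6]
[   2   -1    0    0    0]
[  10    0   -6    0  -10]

Answer: (2, 2, 1)

Derivation:
step 0: pivot -14 → sign −
step 1: pivot -5/7 → sign −
step 2: pivot 23/5 → sign +
step 3: pivot 3/23 → sign +
step 4: row/col 4 already zero → sign 0
signature = (2, 2, 1)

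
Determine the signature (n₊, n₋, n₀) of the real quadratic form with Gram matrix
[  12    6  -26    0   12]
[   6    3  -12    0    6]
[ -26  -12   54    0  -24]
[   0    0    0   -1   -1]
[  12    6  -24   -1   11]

Answer: (2, 2, 1)

Derivation:
step 0: pivot 12 → sign +
step 1: pivot -7/3 → sign −
step 2: pivot 3/7 → sign +
step 3: pivot -1 → sign −
step 4: row/col 4 already zero → sign 0
signature = (2, 2, 1)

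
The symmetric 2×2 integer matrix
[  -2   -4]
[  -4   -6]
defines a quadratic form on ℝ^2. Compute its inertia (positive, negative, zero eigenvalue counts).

step 0: pivot -2 → sign −
step 1: pivot 2 → sign +
signature = (1, 1, 0)

Answer: (1, 1, 0)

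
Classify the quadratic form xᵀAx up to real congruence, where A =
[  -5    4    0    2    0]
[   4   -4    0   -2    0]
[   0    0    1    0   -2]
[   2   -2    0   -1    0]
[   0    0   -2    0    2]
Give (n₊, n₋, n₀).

step 0: pivot -5 → sign −
step 1: pivot -4/5 → sign −
step 2: pivot 1 → sign +
step 3: pivot -2 → sign −
step 4: row/col 4 already zero → sign 0
signature = (1, 3, 1)

Answer: (1, 3, 1)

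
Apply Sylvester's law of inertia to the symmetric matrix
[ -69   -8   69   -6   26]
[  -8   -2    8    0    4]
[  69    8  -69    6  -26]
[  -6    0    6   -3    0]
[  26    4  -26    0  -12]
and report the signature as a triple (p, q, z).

step 0: pivot -69 → sign −
step 1: pivot -74/69 → sign −
step 2: pivot -75/37 → sign −
step 3: row/col 3 already zero → sign 0
step 4: row/col 4 already zero → sign 0
signature = (0, 3, 2)

Answer: (0, 3, 2)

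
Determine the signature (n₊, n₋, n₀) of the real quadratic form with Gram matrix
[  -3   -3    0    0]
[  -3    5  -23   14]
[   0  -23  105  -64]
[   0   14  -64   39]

step 0: pivot -3 → sign −
step 1: pivot 8 → sign +
step 2: pivot 311/8 → sign +
step 3: pivot -3/311 → sign −
signature = (2, 2, 0)

Answer: (2, 2, 0)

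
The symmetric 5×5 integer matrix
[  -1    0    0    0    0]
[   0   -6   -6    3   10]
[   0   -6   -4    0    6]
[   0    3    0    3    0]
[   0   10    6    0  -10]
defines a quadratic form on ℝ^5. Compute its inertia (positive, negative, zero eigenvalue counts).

Answer: (2, 3, 0)

Derivation:
step 0: pivot -1 → sign −
step 1: pivot -6 → sign −
step 2: pivot 2 → sign +
step 3: pivot -4/3 → sign −
step 4: pivot 3/4 → sign +
signature = (2, 3, 0)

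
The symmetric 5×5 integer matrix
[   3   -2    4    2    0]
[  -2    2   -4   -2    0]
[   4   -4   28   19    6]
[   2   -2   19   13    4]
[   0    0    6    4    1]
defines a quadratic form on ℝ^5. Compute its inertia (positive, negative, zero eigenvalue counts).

step 0: pivot 3 → sign +
step 1: pivot 2/3 → sign +
step 2: pivot 20 → sign +
step 3: pivot -1/4 → sign −
step 4: pivot 1/5 → sign +
signature = (4, 1, 0)

Answer: (4, 1, 0)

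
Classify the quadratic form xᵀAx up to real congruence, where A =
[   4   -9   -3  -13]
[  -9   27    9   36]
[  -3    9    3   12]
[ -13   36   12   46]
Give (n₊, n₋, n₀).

step 0: pivot 4 → sign +
step 1: pivot 27/4 → sign +
step 2: pivot -3 → sign −
step 3: row/col 3 already zero → sign 0
signature = (2, 1, 1)

Answer: (2, 1, 1)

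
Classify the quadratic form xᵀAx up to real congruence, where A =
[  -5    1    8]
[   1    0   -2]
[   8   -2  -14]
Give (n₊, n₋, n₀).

Answer: (1, 2, 0)

Derivation:
step 0: pivot -5 → sign −
step 1: pivot 1/5 → sign +
step 2: pivot -2 → sign −
signature = (1, 2, 0)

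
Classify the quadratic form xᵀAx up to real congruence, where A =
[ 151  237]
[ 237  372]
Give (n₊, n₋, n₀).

step 0: pivot 151 → sign +
step 1: pivot 3/151 → sign +
signature = (2, 0, 0)

Answer: (2, 0, 0)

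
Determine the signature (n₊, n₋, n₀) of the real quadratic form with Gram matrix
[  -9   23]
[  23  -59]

Answer: (0, 2, 0)

Derivation:
step 0: pivot -9 → sign −
step 1: pivot -2/9 → sign −
signature = (0, 2, 0)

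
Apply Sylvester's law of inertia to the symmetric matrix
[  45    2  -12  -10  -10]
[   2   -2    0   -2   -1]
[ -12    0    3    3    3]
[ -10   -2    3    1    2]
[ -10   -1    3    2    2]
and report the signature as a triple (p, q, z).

step 0: pivot 45 → sign +
step 1: pivot -94/45 → sign −
step 2: pivot -3/47 → sign −
step 3: pivot 1/2 → sign +
step 4: row/col 4 already zero → sign 0
signature = (2, 2, 1)

Answer: (2, 2, 1)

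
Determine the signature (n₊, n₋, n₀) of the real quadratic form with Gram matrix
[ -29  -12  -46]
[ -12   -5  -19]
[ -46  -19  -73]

step 0: pivot -29 → sign −
step 1: pivot -1/29 → sign −
step 2: row/col 2 already zero → sign 0
signature = (0, 2, 1)

Answer: (0, 2, 1)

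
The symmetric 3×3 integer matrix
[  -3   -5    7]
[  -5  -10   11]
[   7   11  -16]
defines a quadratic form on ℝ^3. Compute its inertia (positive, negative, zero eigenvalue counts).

Answer: (1, 2, 0)

Derivation:
step 0: pivot -3 → sign −
step 1: pivot -5/3 → sign −
step 2: pivot 3/5 → sign +
signature = (1, 2, 0)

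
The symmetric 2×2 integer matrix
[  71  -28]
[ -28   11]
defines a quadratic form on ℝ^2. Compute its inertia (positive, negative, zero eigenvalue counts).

step 0: pivot 71 → sign +
step 1: pivot -3/71 → sign −
signature = (1, 1, 0)

Answer: (1, 1, 0)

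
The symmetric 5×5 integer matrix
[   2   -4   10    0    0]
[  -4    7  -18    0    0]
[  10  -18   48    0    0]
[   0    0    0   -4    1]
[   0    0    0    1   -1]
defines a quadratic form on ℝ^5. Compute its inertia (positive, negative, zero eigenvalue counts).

step 0: pivot 2 → sign +
step 1: pivot -1 → sign −
step 2: pivot 2 → sign +
step 3: pivot -4 → sign −
step 4: pivot -3/4 → sign −
signature = (2, 3, 0)

Answer: (2, 3, 0)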